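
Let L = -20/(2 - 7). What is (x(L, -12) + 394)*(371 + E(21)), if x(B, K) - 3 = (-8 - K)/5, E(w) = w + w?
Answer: 821457/5 ≈ 1.6429e+5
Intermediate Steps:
E(w) = 2*w
L = 4 (L = -20/(-5) = -20*(-1/5) = 4)
x(B, K) = 7/5 - K/5 (x(B, K) = 3 + (-8 - K)/5 = 3 + (-8 - K)*(1/5) = 3 + (-8/5 - K/5) = 7/5 - K/5)
(x(L, -12) + 394)*(371 + E(21)) = ((7/5 - 1/5*(-12)) + 394)*(371 + 2*21) = ((7/5 + 12/5) + 394)*(371 + 42) = (19/5 + 394)*413 = (1989/5)*413 = 821457/5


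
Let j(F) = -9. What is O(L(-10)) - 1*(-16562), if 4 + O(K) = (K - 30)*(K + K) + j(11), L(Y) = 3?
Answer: 16387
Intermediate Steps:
O(K) = -13 + 2*K*(-30 + K) (O(K) = -4 + ((K - 30)*(K + K) - 9) = -4 + ((-30 + K)*(2*K) - 9) = -4 + (2*K*(-30 + K) - 9) = -4 + (-9 + 2*K*(-30 + K)) = -13 + 2*K*(-30 + K))
O(L(-10)) - 1*(-16562) = (-13 - 60*3 + 2*3²) - 1*(-16562) = (-13 - 180 + 2*9) + 16562 = (-13 - 180 + 18) + 16562 = -175 + 16562 = 16387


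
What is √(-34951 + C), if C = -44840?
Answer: I*√79791 ≈ 282.47*I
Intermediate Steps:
√(-34951 + C) = √(-34951 - 44840) = √(-79791) = I*√79791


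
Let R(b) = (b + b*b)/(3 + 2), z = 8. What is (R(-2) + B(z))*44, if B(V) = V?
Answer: 1848/5 ≈ 369.60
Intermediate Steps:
R(b) = b/5 + b²/5 (R(b) = (b + b²)/5 = (b + b²)*(⅕) = b/5 + b²/5)
(R(-2) + B(z))*44 = ((⅕)*(-2)*(1 - 2) + 8)*44 = ((⅕)*(-2)*(-1) + 8)*44 = (⅖ + 8)*44 = (42/5)*44 = 1848/5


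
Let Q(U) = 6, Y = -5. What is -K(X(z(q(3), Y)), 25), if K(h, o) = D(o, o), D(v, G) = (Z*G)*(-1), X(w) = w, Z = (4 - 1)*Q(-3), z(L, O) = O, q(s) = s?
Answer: 450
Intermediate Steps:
Z = 18 (Z = (4 - 1)*6 = 3*6 = 18)
D(v, G) = -18*G (D(v, G) = (18*G)*(-1) = -18*G)
K(h, o) = -18*o
-K(X(z(q(3), Y)), 25) = -(-18)*25 = -1*(-450) = 450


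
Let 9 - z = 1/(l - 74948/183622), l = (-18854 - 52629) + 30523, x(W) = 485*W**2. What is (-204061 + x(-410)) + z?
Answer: 305830023105091043/3760616034 ≈ 8.1324e+7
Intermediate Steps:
l = -40960 (l = -71483 + 30523 = -40960)
z = 33845636117/3760616034 (z = 9 - 1/(-40960 - 74948/183622) = 9 - 1/(-40960 - 74948*1/183622) = 9 - 1/(-40960 - 37474/91811) = 9 - 1/(-3760616034/91811) = 9 - 1*(-91811/3760616034) = 9 + 91811/3760616034 = 33845636117/3760616034 ≈ 9.0000)
(-204061 + x(-410)) + z = (-204061 + 485*(-410)**2) + 33845636117/3760616034 = (-204061 + 485*168100) + 33845636117/3760616034 = (-204061 + 81528500) + 33845636117/3760616034 = 81324439 + 33845636117/3760616034 = 305830023105091043/3760616034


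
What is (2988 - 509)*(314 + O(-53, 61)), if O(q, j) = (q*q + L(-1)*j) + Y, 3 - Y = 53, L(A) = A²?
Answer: 7769186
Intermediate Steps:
Y = -50 (Y = 3 - 1*53 = 3 - 53 = -50)
O(q, j) = -50 + j + q² (O(q, j) = (q*q + (-1)²*j) - 50 = (q² + 1*j) - 50 = (q² + j) - 50 = (j + q²) - 50 = -50 + j + q²)
(2988 - 509)*(314 + O(-53, 61)) = (2988 - 509)*(314 + (-50 + 61 + (-53)²)) = 2479*(314 + (-50 + 61 + 2809)) = 2479*(314 + 2820) = 2479*3134 = 7769186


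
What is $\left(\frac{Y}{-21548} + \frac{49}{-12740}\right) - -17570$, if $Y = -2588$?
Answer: $\frac{24609056233}{1400620} \approx 17570.0$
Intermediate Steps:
$\left(\frac{Y}{-21548} + \frac{49}{-12740}\right) - -17570 = \left(- \frac{2588}{-21548} + \frac{49}{-12740}\right) - -17570 = \left(\left(-2588\right) \left(- \frac{1}{21548}\right) + 49 \left(- \frac{1}{12740}\right)\right) + 17570 = \left(\frac{647}{5387} - \frac{1}{260}\right) + 17570 = \frac{162833}{1400620} + 17570 = \frac{24609056233}{1400620}$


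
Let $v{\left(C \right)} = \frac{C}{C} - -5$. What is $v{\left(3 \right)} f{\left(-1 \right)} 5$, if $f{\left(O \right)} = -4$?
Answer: $-120$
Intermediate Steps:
$v{\left(C \right)} = 6$ ($v{\left(C \right)} = 1 + 5 = 6$)
$v{\left(3 \right)} f{\left(-1 \right)} 5 = 6 \left(-4\right) 5 = \left(-24\right) 5 = -120$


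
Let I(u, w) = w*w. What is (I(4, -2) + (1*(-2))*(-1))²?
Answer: 36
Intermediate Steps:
I(u, w) = w²
(I(4, -2) + (1*(-2))*(-1))² = ((-2)² + (1*(-2))*(-1))² = (4 - 2*(-1))² = (4 + 2)² = 6² = 36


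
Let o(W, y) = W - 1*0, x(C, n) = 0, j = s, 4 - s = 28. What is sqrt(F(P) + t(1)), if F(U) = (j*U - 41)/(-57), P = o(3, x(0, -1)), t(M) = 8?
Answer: sqrt(32433)/57 ≈ 3.1595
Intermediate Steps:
s = -24 (s = 4 - 1*28 = 4 - 28 = -24)
j = -24
o(W, y) = W (o(W, y) = W + 0 = W)
P = 3
F(U) = 41/57 + 8*U/19 (F(U) = (-24*U - 41)/(-57) = (-41 - 24*U)*(-1/57) = 41/57 + 8*U/19)
sqrt(F(P) + t(1)) = sqrt((41/57 + (8/19)*3) + 8) = sqrt((41/57 + 24/19) + 8) = sqrt(113/57 + 8) = sqrt(569/57) = sqrt(32433)/57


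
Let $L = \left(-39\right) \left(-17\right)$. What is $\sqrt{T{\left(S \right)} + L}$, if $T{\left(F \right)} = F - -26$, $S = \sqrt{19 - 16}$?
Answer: $\sqrt{689 + \sqrt{3}} \approx 26.282$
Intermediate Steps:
$S = \sqrt{3} \approx 1.732$
$T{\left(F \right)} = 26 + F$ ($T{\left(F \right)} = F + 26 = 26 + F$)
$L = 663$
$\sqrt{T{\left(S \right)} + L} = \sqrt{\left(26 + \sqrt{3}\right) + 663} = \sqrt{689 + \sqrt{3}}$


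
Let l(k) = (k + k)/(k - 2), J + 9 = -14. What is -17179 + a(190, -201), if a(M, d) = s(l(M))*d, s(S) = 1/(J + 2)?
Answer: -120186/7 ≈ -17169.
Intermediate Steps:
J = -23 (J = -9 - 14 = -23)
l(k) = 2*k/(-2 + k) (l(k) = (2*k)/(-2 + k) = 2*k/(-2 + k))
s(S) = -1/21 (s(S) = 1/(-23 + 2) = 1/(-21) = -1/21)
a(M, d) = -d/21
-17179 + a(190, -201) = -17179 - 1/21*(-201) = -17179 + 67/7 = -120186/7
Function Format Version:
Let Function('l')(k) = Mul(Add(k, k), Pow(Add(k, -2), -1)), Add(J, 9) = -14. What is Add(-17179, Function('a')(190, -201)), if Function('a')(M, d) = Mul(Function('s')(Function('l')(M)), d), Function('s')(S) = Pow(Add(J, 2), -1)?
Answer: Rational(-120186, 7) ≈ -17169.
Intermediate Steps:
J = -23 (J = Add(-9, -14) = -23)
Function('l')(k) = Mul(2, k, Pow(Add(-2, k), -1)) (Function('l')(k) = Mul(Mul(2, k), Pow(Add(-2, k), -1)) = Mul(2, k, Pow(Add(-2, k), -1)))
Function('s')(S) = Rational(-1, 21) (Function('s')(S) = Pow(Add(-23, 2), -1) = Pow(-21, -1) = Rational(-1, 21))
Function('a')(M, d) = Mul(Rational(-1, 21), d)
Add(-17179, Function('a')(190, -201)) = Add(-17179, Mul(Rational(-1, 21), -201)) = Add(-17179, Rational(67, 7)) = Rational(-120186, 7)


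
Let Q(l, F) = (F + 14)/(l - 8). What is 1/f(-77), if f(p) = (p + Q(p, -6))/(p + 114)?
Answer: -3145/6553 ≈ -0.47993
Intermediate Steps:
Q(l, F) = (14 + F)/(-8 + l)
f(p) = (p + 8/(-8 + p))/(114 + p) (f(p) = (p + (14 - 6)/(-8 + p))/(p + 114) = (p + 8/(-8 + p))/(114 + p))
1/f(-77) = 1/((8 - 77*(-8 - 77))/((-8 - 77)*(114 - 77))) = 1/((8 - 77*(-85))/(-85*37)) = 1/(-1/85*1/37*(8 + 6545)) = 1/(-1/85*1/37*6553) = 1/(-6553/3145) = -3145/6553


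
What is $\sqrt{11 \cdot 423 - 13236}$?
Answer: $i \sqrt{8583} \approx 92.645 i$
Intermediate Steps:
$\sqrt{11 \cdot 423 - 13236} = \sqrt{4653 - 13236} = \sqrt{-8583} = i \sqrt{8583}$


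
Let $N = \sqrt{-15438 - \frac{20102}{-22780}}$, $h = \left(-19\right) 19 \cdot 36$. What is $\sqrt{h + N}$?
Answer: $\frac{\sqrt{-1685998371600 + 11390 i \sqrt{2002689678910}}}{11390} \approx 0.54493 + 114.0 i$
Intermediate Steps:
$h = -12996$ ($h = \left(-361\right) 36 = -12996$)
$N = \frac{i \sqrt{2002689678910}}{11390}$ ($N = \sqrt{-15438 - - \frac{10051}{11390}} = \sqrt{-15438 + \frac{10051}{11390}} = \sqrt{- \frac{175828769}{11390}} = \frac{i \sqrt{2002689678910}}{11390} \approx 124.25 i$)
$\sqrt{h + N} = \sqrt{-12996 + \frac{i \sqrt{2002689678910}}{11390}}$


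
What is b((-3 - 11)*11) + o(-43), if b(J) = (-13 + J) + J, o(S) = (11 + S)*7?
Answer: -545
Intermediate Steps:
o(S) = 77 + 7*S
b(J) = -13 + 2*J
b((-3 - 11)*11) + o(-43) = (-13 + 2*((-3 - 11)*11)) + (77 + 7*(-43)) = (-13 + 2*(-14*11)) + (77 - 301) = (-13 + 2*(-154)) - 224 = (-13 - 308) - 224 = -321 - 224 = -545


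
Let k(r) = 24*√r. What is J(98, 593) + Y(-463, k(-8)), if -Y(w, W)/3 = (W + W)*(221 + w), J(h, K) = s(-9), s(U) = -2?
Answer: -2 + 69696*I*√2 ≈ -2.0 + 98565.0*I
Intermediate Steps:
J(h, K) = -2
Y(w, W) = -6*W*(221 + w) (Y(w, W) = -3*(W + W)*(221 + w) = -3*2*W*(221 + w) = -6*W*(221 + w))
J(98, 593) + Y(-463, k(-8)) = -2 - 6*24*√(-8)*(221 - 463) = -2 - 6*24*(2*I*√2)*(-242) = -2 - 6*48*I*√2*(-242) = -2 + 69696*I*√2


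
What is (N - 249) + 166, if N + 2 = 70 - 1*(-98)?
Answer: 83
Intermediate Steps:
N = 166 (N = -2 + (70 - 1*(-98)) = -2 + (70 + 98) = -2 + 168 = 166)
(N - 249) + 166 = (166 - 249) + 166 = -83 + 166 = 83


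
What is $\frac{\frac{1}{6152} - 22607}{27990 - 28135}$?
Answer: $\frac{139078263}{892040} \approx 155.91$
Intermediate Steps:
$\frac{\frac{1}{6152} - 22607}{27990 - 28135} = \frac{\frac{1}{6152} - 22607}{-145} = \left(- \frac{139078263}{6152}\right) \left(- \frac{1}{145}\right) = \frac{139078263}{892040}$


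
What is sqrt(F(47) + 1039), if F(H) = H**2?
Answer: 4*sqrt(203) ≈ 56.991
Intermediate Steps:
sqrt(F(47) + 1039) = sqrt(47**2 + 1039) = sqrt(2209 + 1039) = sqrt(3248) = 4*sqrt(203)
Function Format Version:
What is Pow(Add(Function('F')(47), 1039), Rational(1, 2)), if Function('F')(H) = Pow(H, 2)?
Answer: Mul(4, Pow(203, Rational(1, 2))) ≈ 56.991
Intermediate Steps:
Pow(Add(Function('F')(47), 1039), Rational(1, 2)) = Pow(Add(Pow(47, 2), 1039), Rational(1, 2)) = Pow(Add(2209, 1039), Rational(1, 2)) = Pow(3248, Rational(1, 2)) = Mul(4, Pow(203, Rational(1, 2)))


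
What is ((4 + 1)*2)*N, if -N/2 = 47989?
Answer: -959780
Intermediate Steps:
N = -95978 (N = -2*47989 = -95978)
((4 + 1)*2)*N = ((4 + 1)*2)*(-95978) = (5*2)*(-95978) = 10*(-95978) = -959780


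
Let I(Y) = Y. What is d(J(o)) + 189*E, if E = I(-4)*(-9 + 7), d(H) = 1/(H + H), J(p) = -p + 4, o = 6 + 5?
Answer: 21167/14 ≈ 1511.9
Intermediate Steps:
o = 11
J(p) = 4 - p
d(H) = 1/(2*H)
E = 8 (E = -4*(-9 + 7) = -4*(-2) = 8)
d(J(o)) + 189*E = 1/(2*(4 - 1*11)) + 189*8 = 1/(2*(4 - 11)) + 1512 = (½)/(-7) + 1512 = (½)*(-⅐) + 1512 = -1/14 + 1512 = 21167/14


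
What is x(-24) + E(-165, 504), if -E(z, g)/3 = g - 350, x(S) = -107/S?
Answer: -10981/24 ≈ -457.54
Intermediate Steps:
E(z, g) = 1050 - 3*g (E(z, g) = -3*(g - 350) = -3*(-350 + g) = 1050 - 3*g)
x(-24) + E(-165, 504) = -107/(-24) + (1050 - 3*504) = -107*(-1/24) + (1050 - 1512) = 107/24 - 462 = -10981/24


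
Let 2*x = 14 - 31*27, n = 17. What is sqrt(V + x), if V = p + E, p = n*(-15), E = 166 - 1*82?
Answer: I*sqrt(2330)/2 ≈ 24.135*I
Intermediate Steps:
E = 84 (E = 166 - 82 = 84)
p = -255 (p = 17*(-15) = -255)
x = -823/2 (x = (14 - 31*27)/2 = (14 - 837)/2 = (1/2)*(-823) = -823/2 ≈ -411.50)
V = -171 (V = -255 + 84 = -171)
sqrt(V + x) = sqrt(-171 - 823/2) = sqrt(-1165/2) = I*sqrt(2330)/2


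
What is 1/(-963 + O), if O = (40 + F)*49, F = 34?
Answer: 1/2663 ≈ 0.00037552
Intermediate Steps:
O = 3626 (O = (40 + 34)*49 = 74*49 = 3626)
1/(-963 + O) = 1/(-963 + 3626) = 1/2663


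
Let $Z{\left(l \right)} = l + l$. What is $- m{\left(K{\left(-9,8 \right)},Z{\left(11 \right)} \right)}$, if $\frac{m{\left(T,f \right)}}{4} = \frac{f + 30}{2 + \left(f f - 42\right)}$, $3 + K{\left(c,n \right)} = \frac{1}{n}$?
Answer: $- \frac{52}{111} \approx -0.46847$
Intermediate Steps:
$Z{\left(l \right)} = 2 l$
$K{\left(c,n \right)} = -3 + \frac{1}{n}$
$m{\left(T,f \right)} = \frac{4 \left(30 + f\right)}{-40 + f^{2}}$ ($m{\left(T,f \right)} = 4 \frac{f + 30}{2 + \left(f f - 42\right)} = 4 \frac{30 + f}{2 + \left(f^{2} - 42\right)} = 4 \frac{30 + f}{2 + \left(-42 + f^{2}\right)} = 4 \frac{30 + f}{-40 + f^{2}} = \frac{4 \left(30 + f\right)}{-40 + f^{2}}$)
$- m{\left(K{\left(-9,8 \right)},Z{\left(11 \right)} \right)} = - \frac{4 \left(30 + 2 \cdot 11\right)}{-40 + \left(2 \cdot 11\right)^{2}} = - \frac{4 \left(30 + 22\right)}{-40 + 22^{2}} = - \frac{4 \cdot 52}{-40 + 484} = - \frac{4 \cdot 52}{444} = \left(-1\right) \frac{52}{111} = - \frac{52}{111}$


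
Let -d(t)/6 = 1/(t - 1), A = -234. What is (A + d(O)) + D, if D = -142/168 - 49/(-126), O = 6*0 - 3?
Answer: -58705/252 ≈ -232.96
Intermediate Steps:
O = -3 (O = 0 - 3 = -3)
D = -115/252 (D = -142*1/168 - 49*(-1/126) = -71/84 + 7/18 = -115/252 ≈ -0.45635)
d(t) = -6/(-1 + t) (d(t) = -6/(t - 1) = -6/(-1 + t))
(A + d(O)) + D = (-234 - 6/(-1 - 3)) - 115/252 = (-234 - 6/(-4)) - 115/252 = (-234 - 6*(-¼)) - 115/252 = (-234 + 3/2) - 115/252 = -465/2 - 115/252 = -58705/252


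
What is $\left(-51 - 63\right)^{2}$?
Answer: $12996$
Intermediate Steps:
$\left(-51 - 63\right)^{2} = \left(-114\right)^{2} = 12996$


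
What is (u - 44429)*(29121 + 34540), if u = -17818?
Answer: -3962706267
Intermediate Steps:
(u - 44429)*(29121 + 34540) = (-17818 - 44429)*(29121 + 34540) = -62247*63661 = -3962706267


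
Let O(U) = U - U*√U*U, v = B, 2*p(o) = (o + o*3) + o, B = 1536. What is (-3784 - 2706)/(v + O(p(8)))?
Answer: 1262305/97358 + 324500*√5/48679 ≈ 27.871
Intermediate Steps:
p(o) = 5*o/2 (p(o) = ((o + o*3) + o)/2 = ((o + 3*o) + o)/2 = (4*o + o)/2 = (5*o)/2 = 5*o/2)
v = 1536
O(U) = U - U^(5/2) (O(U) = U - U^(3/2)*U = U - U^(5/2))
(-3784 - 2706)/(v + O(p(8))) = (-3784 - 2706)/(1536 + ((5/2)*8 - ((5/2)*8)^(5/2))) = -6490/(1536 + (20 - 20^(5/2))) = -6490/(1536 + (20 - 800*√5)) = -6490/(1556 - 800*√5)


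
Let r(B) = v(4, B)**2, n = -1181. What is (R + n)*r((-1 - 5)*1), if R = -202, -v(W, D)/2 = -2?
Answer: -22128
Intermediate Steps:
v(W, D) = 4 (v(W, D) = -2*(-2) = 4)
r(B) = 16 (r(B) = 4**2 = 16)
(R + n)*r((-1 - 5)*1) = (-202 - 1181)*16 = -1383*16 = -22128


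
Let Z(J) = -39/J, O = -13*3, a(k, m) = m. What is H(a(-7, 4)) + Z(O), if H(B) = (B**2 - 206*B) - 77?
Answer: -884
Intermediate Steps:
H(B) = -77 + B**2 - 206*B
O = -39
H(a(-7, 4)) + Z(O) = (-77 + 4**2 - 206*4) - 39/(-39) = (-77 + 16 - 824) - 39*(-1/39) = -885 + 1 = -884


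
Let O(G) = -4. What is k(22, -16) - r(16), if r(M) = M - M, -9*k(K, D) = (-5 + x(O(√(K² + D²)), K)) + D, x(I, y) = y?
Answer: -⅑ ≈ -0.11111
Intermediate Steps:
k(K, D) = 5/9 - D/9 - K/9 (k(K, D) = -((-5 + K) + D)/9 = -(-5 + D + K)/9 = 5/9 - D/9 - K/9)
r(M) = 0
k(22, -16) - r(16) = (5/9 - ⅑*(-16) - ⅑*22) - 1*0 = (5/9 + 16/9 - 22/9) + 0 = -⅑ + 0 = -⅑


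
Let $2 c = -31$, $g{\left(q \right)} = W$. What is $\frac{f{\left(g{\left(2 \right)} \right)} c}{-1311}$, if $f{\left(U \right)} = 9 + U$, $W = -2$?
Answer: $\frac{217}{2622} \approx 0.082761$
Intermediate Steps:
$g{\left(q \right)} = -2$
$c = - \frac{31}{2}$ ($c = \frac{1}{2} \left(-31\right) = - \frac{31}{2} \approx -15.5$)
$\frac{f{\left(g{\left(2 \right)} \right)} c}{-1311} = \frac{\left(9 - 2\right) \left(- \frac{31}{2}\right)}{-1311} = 7 \left(- \frac{31}{2}\right) \left(- \frac{1}{1311}\right) = \left(- \frac{217}{2}\right) \left(- \frac{1}{1311}\right) = \frac{217}{2622}$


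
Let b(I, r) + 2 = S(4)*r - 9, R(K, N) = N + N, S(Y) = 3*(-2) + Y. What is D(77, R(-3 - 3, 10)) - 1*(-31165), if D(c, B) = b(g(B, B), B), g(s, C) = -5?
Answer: 31114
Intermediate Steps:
S(Y) = -6 + Y
R(K, N) = 2*N
b(I, r) = -11 - 2*r (b(I, r) = -2 + ((-6 + 4)*r - 9) = -2 + (-2*r - 9) = -2 + (-9 - 2*r) = -11 - 2*r)
D(c, B) = -11 - 2*B
D(77, R(-3 - 3, 10)) - 1*(-31165) = (-11 - 4*10) - 1*(-31165) = (-11 - 2*20) + 31165 = (-11 - 40) + 31165 = -51 + 31165 = 31114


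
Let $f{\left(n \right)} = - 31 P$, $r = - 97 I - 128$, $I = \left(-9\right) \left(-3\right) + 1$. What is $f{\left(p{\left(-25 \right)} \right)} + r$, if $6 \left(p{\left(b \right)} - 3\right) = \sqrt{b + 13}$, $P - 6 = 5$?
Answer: $-3185$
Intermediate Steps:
$P = 11$ ($P = 6 + 5 = 11$)
$I = 28$ ($I = 27 + 1 = 28$)
$r = -2844$ ($r = \left(-97\right) 28 - 128 = -2716 - 128 = -2844$)
$p{\left(b \right)} = 3 + \frac{\sqrt{13 + b}}{6}$ ($p{\left(b \right)} = 3 + \frac{\sqrt{b + 13}}{6} = 3 + \frac{\sqrt{13 + b}}{6}$)
$f{\left(n \right)} = -341$ ($f{\left(n \right)} = \left(-31\right) 11 = -341$)
$f{\left(p{\left(-25 \right)} \right)} + r = -341 - 2844 = -3185$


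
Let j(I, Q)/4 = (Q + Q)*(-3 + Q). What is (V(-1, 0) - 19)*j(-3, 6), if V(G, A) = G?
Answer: -2880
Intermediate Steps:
j(I, Q) = 8*Q*(-3 + Q) (j(I, Q) = 4*((Q + Q)*(-3 + Q)) = 4*((2*Q)*(-3 + Q)) = 4*(2*Q*(-3 + Q)) = 8*Q*(-3 + Q))
(V(-1, 0) - 19)*j(-3, 6) = (-1 - 19)*(8*6*(-3 + 6)) = -160*6*3 = -20*144 = -2880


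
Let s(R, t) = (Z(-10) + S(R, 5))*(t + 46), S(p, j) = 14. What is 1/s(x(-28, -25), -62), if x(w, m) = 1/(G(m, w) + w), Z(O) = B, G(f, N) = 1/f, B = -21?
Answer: 1/112 ≈ 0.0089286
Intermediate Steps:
Z(O) = -21
x(w, m) = 1/(w + 1/m) (x(w, m) = 1/(1/m + w) = 1/(w + 1/m))
s(R, t) = -322 - 7*t (s(R, t) = (-21 + 14)*(t + 46) = -7*(46 + t) = -322 - 7*t)
1/s(x(-28, -25), -62) = 1/(-322 - 7*(-62)) = 1/(-322 + 434) = 1/112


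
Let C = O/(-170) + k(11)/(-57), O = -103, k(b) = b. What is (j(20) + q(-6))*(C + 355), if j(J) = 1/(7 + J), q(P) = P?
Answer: -554476111/261630 ≈ -2119.3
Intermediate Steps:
C = 4001/9690 (C = -103/(-170) + 11/(-57) = -103*(-1/170) + 11*(-1/57) = 103/170 - 11/57 = 4001/9690 ≈ 0.41290)
(j(20) + q(-6))*(C + 355) = (1/(7 + 20) - 6)*(4001/9690 + 355) = (1/27 - 6)*(3443951/9690) = -161/27*3443951/9690 = -554476111/261630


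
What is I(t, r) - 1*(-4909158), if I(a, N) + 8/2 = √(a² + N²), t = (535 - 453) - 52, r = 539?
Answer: 4909154 + √291421 ≈ 4.9097e+6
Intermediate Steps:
t = 30 (t = 82 - 52 = 30)
I(a, N) = -4 + √(N² + a²) (I(a, N) = -4 + √(a² + N²) = -4 + √(N² + a²))
I(t, r) - 1*(-4909158) = (-4 + √(539² + 30²)) - 1*(-4909158) = (-4 + √(290521 + 900)) + 4909158 = (-4 + √291421) + 4909158 = 4909154 + √291421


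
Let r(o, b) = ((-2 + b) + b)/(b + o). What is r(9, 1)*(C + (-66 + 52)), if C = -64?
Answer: 0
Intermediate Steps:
r(o, b) = (-2 + 2*b)/(b + o)
r(9, 1)*(C + (-66 + 52)) = (2*(-1 + 1)/(1 + 9))*(-64 + (-66 + 52)) = (2*0/10)*(-64 - 14) = (2*(1/10)*0)*(-78) = 0*(-78) = 0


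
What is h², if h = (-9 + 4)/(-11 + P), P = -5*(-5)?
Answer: 25/196 ≈ 0.12755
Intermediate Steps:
P = 25
h = -5/14 (h = (-9 + 4)/(-11 + 25) = -5/14 ≈ -0.35714)
h² = (-5/14)² = 25/196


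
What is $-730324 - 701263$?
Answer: $-1431587$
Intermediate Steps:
$-730324 - 701263 = -1431587$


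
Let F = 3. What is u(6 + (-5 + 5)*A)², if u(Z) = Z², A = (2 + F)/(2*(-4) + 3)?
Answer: 1296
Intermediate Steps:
A = -1 (A = (2 + 3)/(2*(-4) + 3) = 5/(-8 + 3) = 5/(-5) = 5*(-⅕) = -1)
u(6 + (-5 + 5)*A)² = ((6 + (-5 + 5)*(-1))²)² = ((6 + 0*(-1))²)² = ((6 + 0)²)² = (6²)² = 36² = 1296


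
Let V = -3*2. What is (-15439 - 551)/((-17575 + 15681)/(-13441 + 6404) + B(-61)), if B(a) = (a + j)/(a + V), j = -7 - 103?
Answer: -115983834/20465 ≈ -5667.4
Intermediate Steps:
V = -6
j = -110
B(a) = (-110 + a)/(-6 + a) (B(a) = (a - 110)/(a - 6) = (-110 + a)/(-6 + a))
(-15439 - 551)/((-17575 + 15681)/(-13441 + 6404) + B(-61)) = (-15439 - 551)/((-17575 + 15681)/(-13441 + 6404) + (-110 - 61)/(-6 - 61)) = -15990/(-1894/(-7037) - 171/(-67)) = -15990/(-1894*(-1/7037) - 1/67*(-171)) = -15990/(1894/7037 + 171/67) = -15990/1330225/471479 = -15990*471479/1330225 = -115983834/20465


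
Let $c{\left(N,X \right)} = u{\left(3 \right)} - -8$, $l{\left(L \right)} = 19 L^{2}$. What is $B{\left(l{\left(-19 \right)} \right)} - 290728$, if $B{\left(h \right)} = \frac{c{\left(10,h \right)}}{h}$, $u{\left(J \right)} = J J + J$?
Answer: $- \frac{1994103332}{6859} \approx -2.9073 \cdot 10^{5}$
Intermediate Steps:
$u{\left(J \right)} = J + J^{2}$ ($u{\left(J \right)} = J^{2} + J = J + J^{2}$)
$c{\left(N,X \right)} = 20$ ($c{\left(N,X \right)} = 3 \left(1 + 3\right) - -8 = 3 \cdot 4 + 8 = 12 + 8 = 20$)
$B{\left(h \right)} = \frac{20}{h}$
$B{\left(l{\left(-19 \right)} \right)} - 290728 = \frac{20}{19 \left(-19\right)^{2}} - 290728 = \frac{20}{19 \cdot 361} - 290728 = \frac{20}{6859} - 290728 = - \frac{1994103332}{6859}$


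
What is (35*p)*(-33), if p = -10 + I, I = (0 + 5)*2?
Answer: 0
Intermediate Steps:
I = 10 (I = 5*2 = 10)
p = 0 (p = -10 + 10 = 0)
(35*p)*(-33) = (35*0)*(-33) = 0*(-33) = 0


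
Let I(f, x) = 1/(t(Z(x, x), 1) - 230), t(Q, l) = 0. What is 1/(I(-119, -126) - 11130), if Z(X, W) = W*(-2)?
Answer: -230/2559901 ≈ -8.9847e-5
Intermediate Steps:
Z(X, W) = -2*W
I(f, x) = -1/230 (I(f, x) = 1/(0 - 230) = 1/(-230) = -1/230)
1/(I(-119, -126) - 11130) = 1/(-1/230 - 11130) = 1/(-2559901/230) = -230/2559901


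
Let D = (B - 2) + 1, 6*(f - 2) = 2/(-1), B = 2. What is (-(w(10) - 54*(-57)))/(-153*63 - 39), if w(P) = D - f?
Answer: 4616/14517 ≈ 0.31797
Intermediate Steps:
f = 5/3 (f = 2 + (2/(-1))/6 = 2 + (2*(-1))/6 = 2 + (⅙)*(-2) = 2 - ⅓ = 5/3 ≈ 1.6667)
D = 1 (D = (2 - 2) + 1 = 0 + 1 = 1)
w(P) = -⅔ (w(P) = 1 - 1*5/3 = 1 - 5/3 = -⅔)
(-(w(10) - 54*(-57)))/(-153*63 - 39) = (-(-⅔ - 54*(-57)))/(-153*63 - 39) = (-(-⅔ + 3078))/(-9639 - 39) = -1*9232/3/(-9678) = -9232/3*(-1/9678) = 4616/14517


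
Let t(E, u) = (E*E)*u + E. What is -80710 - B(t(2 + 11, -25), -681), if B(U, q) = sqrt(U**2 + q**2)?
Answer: -80710 - 3*sqrt(2022745) ≈ -84977.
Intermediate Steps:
t(E, u) = E + u*E**2 (t(E, u) = E**2*u + E = u*E**2 + E = E + u*E**2)
-80710 - B(t(2 + 11, -25), -681) = -80710 - sqrt(((2 + 11)*(1 + (2 + 11)*(-25)))**2 + (-681)**2) = -80710 - sqrt((13*(1 + 13*(-25)))**2 + 463761) = -80710 - sqrt((13*(1 - 325))**2 + 463761) = -80710 - sqrt((13*(-324))**2 + 463761) = -80710 - sqrt((-4212)**2 + 463761) = -80710 - sqrt(17740944 + 463761) = -80710 - sqrt(18204705) = -80710 - 3*sqrt(2022745)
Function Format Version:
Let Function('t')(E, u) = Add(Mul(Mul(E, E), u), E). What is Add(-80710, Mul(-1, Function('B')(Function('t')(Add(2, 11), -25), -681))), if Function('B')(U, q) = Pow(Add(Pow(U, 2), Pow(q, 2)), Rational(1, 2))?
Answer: Add(-80710, Mul(-3, Pow(2022745, Rational(1, 2)))) ≈ -84977.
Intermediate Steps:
Function('t')(E, u) = Add(E, Mul(u, Pow(E, 2))) (Function('t')(E, u) = Add(Mul(Pow(E, 2), u), E) = Add(Mul(u, Pow(E, 2)), E) = Add(E, Mul(u, Pow(E, 2))))
Add(-80710, Mul(-1, Function('B')(Function('t')(Add(2, 11), -25), -681))) = Add(-80710, Mul(-1, Pow(Add(Pow(Mul(Add(2, 11), Add(1, Mul(Add(2, 11), -25))), 2), Pow(-681, 2)), Rational(1, 2)))) = Add(-80710, Mul(-1, Pow(Add(Pow(Mul(13, Add(1, Mul(13, -25))), 2), 463761), Rational(1, 2)))) = Add(-80710, Mul(-1, Pow(Add(Pow(Mul(13, Add(1, -325)), 2), 463761), Rational(1, 2)))) = Add(-80710, Mul(-1, Pow(Add(Pow(Mul(13, -324), 2), 463761), Rational(1, 2)))) = Add(-80710, Mul(-1, Pow(Add(Pow(-4212, 2), 463761), Rational(1, 2)))) = Add(-80710, Mul(-1, Pow(Add(17740944, 463761), Rational(1, 2)))) = Add(-80710, Mul(-1, Pow(18204705, Rational(1, 2)))) = Add(-80710, Mul(-1, Mul(3, Pow(2022745, Rational(1, 2))))) = Add(-80710, Mul(-3, Pow(2022745, Rational(1, 2))))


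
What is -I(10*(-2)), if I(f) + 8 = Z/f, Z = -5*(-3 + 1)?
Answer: 17/2 ≈ 8.5000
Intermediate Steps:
Z = 10 (Z = -5*(-2) = 10)
I(f) = -8 + 10/f
-I(10*(-2)) = -(-8 + 10/((10*(-2)))) = -(-8 + 10/(-20)) = -(-8 + 10*(-1/20)) = -(-8 - ½) = -1*(-17/2) = 17/2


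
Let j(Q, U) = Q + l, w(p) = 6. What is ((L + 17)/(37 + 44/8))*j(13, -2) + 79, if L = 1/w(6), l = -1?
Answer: 7127/85 ≈ 83.847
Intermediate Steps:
j(Q, U) = -1 + Q (j(Q, U) = Q - 1 = -1 + Q)
L = 1/6 ≈ 0.16667
((L + 17)/(37 + 44/8))*j(13, -2) + 79 = ((1/6 + 17)/(37 + 44/8))*(-1 + 13) + 79 = (103/(6*(37 + 44*(1/8))))*12 + 79 = (103/(6*(37 + 11/2)))*12 + 79 = (103/(6*(85/2)))*12 + 79 = ((103/6)*(2/85))*12 + 79 = (103/255)*12 + 79 = 412/85 + 79 = 7127/85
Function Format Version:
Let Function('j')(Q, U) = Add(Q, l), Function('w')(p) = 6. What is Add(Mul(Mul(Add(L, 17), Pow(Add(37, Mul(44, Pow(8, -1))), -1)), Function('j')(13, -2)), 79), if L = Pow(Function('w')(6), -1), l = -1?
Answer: Rational(7127, 85) ≈ 83.847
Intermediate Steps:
Function('j')(Q, U) = Add(-1, Q) (Function('j')(Q, U) = Add(Q, -1) = Add(-1, Q))
L = Rational(1, 6) (L = Pow(6, -1) = Rational(1, 6) ≈ 0.16667)
Add(Mul(Mul(Add(L, 17), Pow(Add(37, Mul(44, Pow(8, -1))), -1)), Function('j')(13, -2)), 79) = Add(Mul(Mul(Add(Rational(1, 6), 17), Pow(Add(37, Mul(44, Pow(8, -1))), -1)), Add(-1, 13)), 79) = Add(Mul(Mul(Rational(103, 6), Pow(Add(37, Mul(44, Rational(1, 8))), -1)), 12), 79) = Add(Mul(Mul(Rational(103, 6), Pow(Add(37, Rational(11, 2)), -1)), 12), 79) = Add(Mul(Mul(Rational(103, 6), Pow(Rational(85, 2), -1)), 12), 79) = Add(Mul(Mul(Rational(103, 6), Rational(2, 85)), 12), 79) = Add(Mul(Rational(103, 255), 12), 79) = Add(Rational(412, 85), 79) = Rational(7127, 85)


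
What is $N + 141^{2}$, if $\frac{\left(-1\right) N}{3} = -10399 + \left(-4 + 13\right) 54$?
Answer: $49620$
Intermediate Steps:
$N = 29739$ ($N = - 3 \left(-10399 + \left(-4 + 13\right) 54\right) = - 3 \left(-10399 + 9 \cdot 54\right) = - 3 \left(-10399 + 486\right) = \left(-3\right) \left(-9913\right) = 29739$)
$N + 141^{2} = 29739 + 141^{2} = 29739 + 19881 = 49620$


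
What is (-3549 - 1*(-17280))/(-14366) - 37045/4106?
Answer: -147141989/14746699 ≈ -9.9780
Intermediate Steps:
(-3549 - 1*(-17280))/(-14366) - 37045/4106 = (-3549 + 17280)*(-1/14366) - 37045*1/4106 = 13731*(-1/14366) - 37045/4106 = -13731/14366 - 37045/4106 = -147141989/14746699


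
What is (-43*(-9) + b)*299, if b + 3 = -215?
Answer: 50531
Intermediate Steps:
b = -218 (b = -3 - 215 = -218)
(-43*(-9) + b)*299 = (-43*(-9) - 218)*299 = (387 - 218)*299 = 169*299 = 50531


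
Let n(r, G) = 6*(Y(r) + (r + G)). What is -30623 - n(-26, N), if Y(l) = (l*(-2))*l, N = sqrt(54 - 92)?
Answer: -22355 - 6*I*sqrt(38) ≈ -22355.0 - 36.987*I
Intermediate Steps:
N = I*sqrt(38) (N = sqrt(-38) = I*sqrt(38) ≈ 6.1644*I)
Y(l) = -2*l**2 (Y(l) = (-2*l)*l = -2*l**2)
n(r, G) = -12*r**2 + 6*G + 6*r (n(r, G) = 6*(-2*r**2 + (r + G)) = 6*(-2*r**2 + (G + r)) = 6*(G + r - 2*r**2) = -12*r**2 + 6*G + 6*r)
-30623 - n(-26, N) = -30623 - (-12*(-26)**2 + 6*(I*sqrt(38)) + 6*(-26)) = -30623 - (-12*676 + 6*I*sqrt(38) - 156) = -30623 - (-8112 + 6*I*sqrt(38) - 156) = -30623 - (-8268 + 6*I*sqrt(38)) = -30623 + (8268 - 6*I*sqrt(38)) = -22355 - 6*I*sqrt(38)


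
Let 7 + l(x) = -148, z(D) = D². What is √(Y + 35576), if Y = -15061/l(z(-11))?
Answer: √857047855/155 ≈ 188.87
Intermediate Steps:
l(x) = -155 (l(x) = -7 - 148 = -155)
Y = 15061/155 (Y = -15061/(-155) = -15061*(-1/155) = 15061/155 ≈ 97.168)
√(Y + 35576) = √(15061/155 + 35576) = √(5529341/155) = √857047855/155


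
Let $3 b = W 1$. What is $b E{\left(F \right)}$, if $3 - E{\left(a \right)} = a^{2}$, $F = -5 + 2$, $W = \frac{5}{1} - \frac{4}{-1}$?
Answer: $-18$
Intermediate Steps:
$W = 9$ ($W = 5 \cdot 1 - -4 = 5 + 4 = 9$)
$b = 3$ ($b = \frac{9 \cdot 1}{3} = \frac{1}{3} \cdot 9 = 3$)
$F = -3$
$E{\left(a \right)} = 3 - a^{2}$
$b E{\left(F \right)} = 3 \left(3 - \left(-3\right)^{2}\right) = 3 \left(3 - 9\right) = 3 \left(-6\right) = -18$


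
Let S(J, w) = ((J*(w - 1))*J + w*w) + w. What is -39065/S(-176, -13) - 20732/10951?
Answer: -8559687041/4747346108 ≈ -1.8030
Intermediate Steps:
S(J, w) = w + w² + J²*(-1 + w) (S(J, w) = ((J*(-1 + w))*J + w²) + w = (J²*(-1 + w) + w²) + w = (w² + J²*(-1 + w)) + w = w + w² + J²*(-1 + w))
-39065/S(-176, -13) - 20732/10951 = -39065/(-13 + (-13)² - 1*(-176)² - 13*(-176)²) - 20732/10951 = -39065/(-13 + 169 - 1*30976 - 13*30976) - 20732*1/10951 = -39065/(-13 + 169 - 30976 - 402688) - 20732/10951 = -39065/(-433508) - 20732/10951 = -39065*(-1/433508) - 20732/10951 = 39065/433508 - 20732/10951 = -8559687041/4747346108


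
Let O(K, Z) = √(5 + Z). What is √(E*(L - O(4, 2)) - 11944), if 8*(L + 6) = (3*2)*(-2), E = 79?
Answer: √(-50146 - 316*√7)/2 ≈ 112.9*I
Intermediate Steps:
L = -15/2 (L = -6 + ((3*2)*(-2))/8 = -6 + (6*(-2))/8 = -6 + (⅛)*(-12) = -6 - 3/2 = -15/2 ≈ -7.5000)
√(E*(L - O(4, 2)) - 11944) = √(79*(-15/2 - √(5 + 2)) - 11944) = √(79*(-15/2 - √7) - 11944) = √((-1185/2 - 79*√7) - 11944) = √(-25073/2 - 79*√7)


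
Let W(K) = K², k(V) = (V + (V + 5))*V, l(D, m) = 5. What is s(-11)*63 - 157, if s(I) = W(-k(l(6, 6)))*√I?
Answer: -157 + 354375*I*√11 ≈ -157.0 + 1.1753e+6*I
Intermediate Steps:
k(V) = V*(5 + 2*V) (k(V) = (V + (5 + V))*V = (5 + 2*V)*V = V*(5 + 2*V))
s(I) = 5625*√I (s(I) = (-5*(5 + 2*5))²*√I = (-5*(5 + 10))²*√I = (-5*15)²*√I = (-1*75)²*√I = (-75)²*√I = 5625*√I)
s(-11)*63 - 157 = (5625*√(-11))*63 - 157 = (5625*(I*√11))*63 - 157 = (5625*I*√11)*63 - 157 = 354375*I*√11 - 157 = -157 + 354375*I*√11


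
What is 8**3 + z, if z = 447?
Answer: 959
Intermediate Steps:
8**3 + z = 8**3 + 447 = 512 + 447 = 959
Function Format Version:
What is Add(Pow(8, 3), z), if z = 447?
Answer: 959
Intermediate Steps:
Add(Pow(8, 3), z) = Add(Pow(8, 3), 447) = Add(512, 447) = 959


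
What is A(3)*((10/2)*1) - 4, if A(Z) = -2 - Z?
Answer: -29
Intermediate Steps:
A(3)*((10/2)*1) - 4 = (-2 - 1*3)*((10/2)*1) - 4 = (-2 - 3)*((10*(½))*1) - 4 = -25 - 4 = -29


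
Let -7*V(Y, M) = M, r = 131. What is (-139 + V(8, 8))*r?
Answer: -128511/7 ≈ -18359.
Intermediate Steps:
V(Y, M) = -M/7
(-139 + V(8, 8))*r = (-139 - ⅐*8)*131 = (-139 - 8/7)*131 = -981/7*131 = -128511/7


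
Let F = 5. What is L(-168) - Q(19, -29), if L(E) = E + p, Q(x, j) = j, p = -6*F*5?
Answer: -289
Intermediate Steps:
p = -150 (p = -6*5*5 = -30*5 = -150)
L(E) = -150 + E (L(E) = E - 150 = -150 + E)
L(-168) - Q(19, -29) = (-150 - 168) - 1*(-29) = -318 + 29 = -289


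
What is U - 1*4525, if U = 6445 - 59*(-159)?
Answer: 11301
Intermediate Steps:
U = 15826 (U = 6445 + 9381 = 15826)
U - 1*4525 = 15826 - 1*4525 = 15826 - 4525 = 11301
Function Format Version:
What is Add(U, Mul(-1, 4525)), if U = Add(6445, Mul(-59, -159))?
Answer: 11301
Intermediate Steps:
U = 15826 (U = Add(6445, 9381) = 15826)
Add(U, Mul(-1, 4525)) = Add(15826, Mul(-1, 4525)) = Add(15826, -4525) = 11301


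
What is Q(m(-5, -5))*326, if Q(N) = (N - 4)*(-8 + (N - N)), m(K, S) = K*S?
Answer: -54768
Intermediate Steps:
Q(N) = 32 - 8*N (Q(N) = (-4 + N)*(-8 + 0) = (-4 + N)*(-8) = 32 - 8*N)
Q(m(-5, -5))*326 = (32 - (-40)*(-5))*326 = (32 - 8*25)*326 = (32 - 200)*326 = -168*326 = -54768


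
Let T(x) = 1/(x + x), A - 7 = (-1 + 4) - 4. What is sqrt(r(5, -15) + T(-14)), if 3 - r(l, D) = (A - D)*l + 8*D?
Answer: sqrt(3521)/14 ≈ 4.2384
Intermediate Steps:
A = 6 (A = 7 + ((-1 + 4) - 4) = 7 + (3 - 4) = 7 - 1 = 6)
T(x) = 1/(2*x)
r(l, D) = 3 - 8*D - l*(6 - D) (r(l, D) = 3 - ((6 - D)*l + 8*D) = 3 - (l*(6 - D) + 8*D) = 3 - (8*D + l*(6 - D)) = 3 + (-8*D - l*(6 - D)) = 3 - 8*D - l*(6 - D))
sqrt(r(5, -15) + T(-14)) = sqrt((3 - 8*(-15) - 6*5 - 15*5) + (1/2)/(-14)) = sqrt((3 + 120 - 30 - 75) + (1/2)*(-1/14)) = sqrt(18 - 1/28) = sqrt(503/28) = sqrt(3521)/14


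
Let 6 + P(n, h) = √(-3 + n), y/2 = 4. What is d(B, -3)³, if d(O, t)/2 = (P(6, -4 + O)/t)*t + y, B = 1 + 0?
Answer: 208 + 120*√3 ≈ 415.85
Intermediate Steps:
y = 8 (y = 2*4 = 8)
B = 1
P(n, h) = -6 + √(-3 + n)
d(O, t) = 4 + 2*√3 (d(O, t) = 2*(((-6 + √(-3 + 6))/t)*t + 8) = 2*(((-6 + √3)/t)*t + 8) = 2*((-6 + √3) + 8) = 2*(2 + √3) = 4 + 2*√3)
d(B, -3)³ = (4 + 2*√3)³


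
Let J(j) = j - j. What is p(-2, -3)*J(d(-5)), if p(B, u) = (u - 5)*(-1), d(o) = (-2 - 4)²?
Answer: 0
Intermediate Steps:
d(o) = 36 (d(o) = (-6)² = 36)
p(B, u) = 5 - u (p(B, u) = (-5 + u)*(-1) = 5 - u)
J(j) = 0
p(-2, -3)*J(d(-5)) = (5 - 1*(-3))*0 = (5 + 3)*0 = 8*0 = 0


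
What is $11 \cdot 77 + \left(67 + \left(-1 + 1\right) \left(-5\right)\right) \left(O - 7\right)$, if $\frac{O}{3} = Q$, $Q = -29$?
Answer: $-5451$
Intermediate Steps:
$O = -87$ ($O = 3 \left(-29\right) = -87$)
$11 \cdot 77 + \left(67 + \left(-1 + 1\right) \left(-5\right)\right) \left(O - 7\right) = 11 \cdot 77 + \left(67 + \left(-1 + 1\right) \left(-5\right)\right) \left(-87 - 7\right) = 847 + \left(67 + 0 \left(-5\right)\right) \left(-94\right) = 847 + \left(67 + 0\right) \left(-94\right) = 847 + 67 \left(-94\right) = 847 - 6298 = -5451$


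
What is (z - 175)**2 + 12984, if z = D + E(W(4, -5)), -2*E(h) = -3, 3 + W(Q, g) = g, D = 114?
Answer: 66097/4 ≈ 16524.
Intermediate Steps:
W(Q, g) = -3 + g
E(h) = 3/2 (E(h) = -1/2*(-3) = 3/2)
z = 231/2 (z = 114 + 3/2 = 231/2 ≈ 115.50)
(z - 175)**2 + 12984 = (231/2 - 175)**2 + 12984 = (-119/2)**2 + 12984 = 14161/4 + 12984 = 66097/4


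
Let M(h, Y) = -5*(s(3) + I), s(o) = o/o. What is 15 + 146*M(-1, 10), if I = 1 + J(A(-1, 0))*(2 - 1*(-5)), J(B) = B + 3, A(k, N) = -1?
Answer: -11665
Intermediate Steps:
J(B) = 3 + B
s(o) = 1
I = 15 (I = 1 + (3 - 1)*(2 - 1*(-5)) = 1 + 2*(2 + 5) = 1 + 2*7 = 1 + 14 = 15)
M(h, Y) = -80 (M(h, Y) = -5*(1 + 15) = -5*16 = -80)
15 + 146*M(-1, 10) = 15 + 146*(-80) = 15 - 11680 = -11665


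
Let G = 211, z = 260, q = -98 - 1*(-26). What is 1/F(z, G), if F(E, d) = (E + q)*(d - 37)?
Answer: 1/32712 ≈ 3.0570e-5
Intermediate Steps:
q = -72 (q = -98 + 26 = -72)
F(E, d) = (-72 + E)*(-37 + d) (F(E, d) = (E - 72)*(d - 37) = (-72 + E)*(-37 + d))
1/F(z, G) = 1/(2664 - 72*211 - 37*260 + 260*211) = 1/(2664 - 15192 - 9620 + 54860) = 1/32712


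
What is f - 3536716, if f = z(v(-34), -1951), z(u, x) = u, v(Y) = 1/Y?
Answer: -120248345/34 ≈ -3.5367e+6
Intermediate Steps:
f = -1/34 (f = 1/(-34) = -1/34 ≈ -0.029412)
f - 3536716 = -1/34 - 3536716 = -120248345/34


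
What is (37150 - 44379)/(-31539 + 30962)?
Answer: 7229/577 ≈ 12.529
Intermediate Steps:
(37150 - 44379)/(-31539 + 30962) = -7229/(-577) = -7229*(-1/577) = 7229/577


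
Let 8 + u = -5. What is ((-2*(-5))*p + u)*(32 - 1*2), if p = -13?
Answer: -4290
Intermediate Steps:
u = -13 (u = -8 - 5 = -13)
((-2*(-5))*p + u)*(32 - 1*2) = (-2*(-5)*(-13) - 13)*(32 - 1*2) = (10*(-13) - 13)*(32 - 2) = (-130 - 13)*30 = -143*30 = -4290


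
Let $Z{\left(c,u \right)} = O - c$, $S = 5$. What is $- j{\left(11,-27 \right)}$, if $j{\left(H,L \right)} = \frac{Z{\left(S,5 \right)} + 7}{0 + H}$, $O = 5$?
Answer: $- \frac{7}{11} \approx -0.63636$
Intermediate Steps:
$Z{\left(c,u \right)} = 5 - c$
$j{\left(H,L \right)} = \frac{7}{H}$ ($j{\left(H,L \right)} = \frac{\left(5 - 5\right) + 7}{0 + H} = \frac{\left(5 - 5\right) + 7}{H} = \frac{0 + 7}{H} = \frac{7}{H}$)
$- j{\left(11,-27 \right)} = - \frac{7}{11}$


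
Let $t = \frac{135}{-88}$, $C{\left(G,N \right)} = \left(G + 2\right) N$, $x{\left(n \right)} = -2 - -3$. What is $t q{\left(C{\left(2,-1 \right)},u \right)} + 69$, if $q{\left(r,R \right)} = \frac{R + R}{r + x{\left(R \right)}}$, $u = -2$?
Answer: $\frac{1473}{22} \approx 66.955$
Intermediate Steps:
$x{\left(n \right)} = 1$ ($x{\left(n \right)} = -2 + 3 = 1$)
$C{\left(G,N \right)} = N \left(2 + G\right)$ ($C{\left(G,N \right)} = \left(2 + G\right) N = N \left(2 + G\right)$)
$t = - \frac{135}{88}$ ($t = 135 \left(- \frac{1}{88}\right) = - \frac{135}{88} \approx -1.5341$)
$q{\left(r,R \right)} = \frac{2 R}{1 + r}$ ($q{\left(r,R \right)} = \frac{R + R}{r + 1} = \frac{2 R}{1 + r}$)
$t q{\left(C{\left(2,-1 \right)},u \right)} + 69 = - \frac{135 \cdot 2 \left(-2\right) \frac{1}{1 - \left(2 + 2\right)}}{88} + 69 = - \frac{135 \cdot 2 \left(-2\right) \frac{1}{1 - 4}}{88} + 69 = - \frac{135 \cdot 2 \left(-2\right) \frac{1}{-3}}{88} + 69 = - \frac{135 \cdot 2 \left(-2\right) \left(- \frac{1}{3}\right)}{88} + 69 = \left(- \frac{135}{88}\right) \frac{4}{3} + 69 = - \frac{45}{22} + 69 = \frac{1473}{22}$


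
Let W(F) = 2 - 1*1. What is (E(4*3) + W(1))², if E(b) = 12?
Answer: 169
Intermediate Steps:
W(F) = 1 (W(F) = 2 - 1 = 1)
(E(4*3) + W(1))² = (12 + 1)² = 13² = 169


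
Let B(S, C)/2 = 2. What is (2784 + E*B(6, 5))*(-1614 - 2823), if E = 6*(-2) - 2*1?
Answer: -12104136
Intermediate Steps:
E = -14 (E = -12 - 2 = -14)
B(S, C) = 4 (B(S, C) = 2*2 = 4)
(2784 + E*B(6, 5))*(-1614 - 2823) = (2784 - 14*4)*(-1614 - 2823) = (2784 - 56)*(-4437) = 2728*(-4437) = -12104136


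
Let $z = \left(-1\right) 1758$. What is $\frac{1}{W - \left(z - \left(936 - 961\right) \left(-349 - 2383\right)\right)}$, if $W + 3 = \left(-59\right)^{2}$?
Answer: $\frac{1}{73536} \approx 1.3599 \cdot 10^{-5}$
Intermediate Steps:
$z = -1758$
$W = 3478$ ($W = -3 + \left(-59\right)^{2} = -3 + 3481 = 3478$)
$\frac{1}{W - \left(z - \left(936 - 961\right) \left(-349 - 2383\right)\right)} = \frac{1}{3478 - \left(-1758 - \left(936 - 961\right) \left(-349 - 2383\right)\right)} = \frac{1}{3478 + \left(\left(-25\right) \left(-2732\right) + 1758\right)} = \frac{1}{3478 + \left(68300 + 1758\right)} = \frac{1}{3478 + 70058} = \frac{1}{73536}$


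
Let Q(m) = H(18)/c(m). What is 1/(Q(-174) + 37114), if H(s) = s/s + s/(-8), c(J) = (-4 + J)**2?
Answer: 126736/4703679899 ≈ 2.6944e-5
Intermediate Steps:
H(s) = 1 - s/8 (H(s) = 1 + s*(-1/8) = 1 - s/8)
Q(m) = -5/(4*(-4 + m)**2) (Q(m) = (1 - 1/8*18)/((-4 + m)**2) = (1 - 9/4)/(-4 + m)**2 = -5/(4*(-4 + m)**2))
1/(Q(-174) + 37114) = 1/(-5/(4*(-4 - 174)**2) + 37114) = 1/(-5/4/(-178)**2 + 37114) = 1/(-5/4*1/31684 + 37114) = 1/(-5/126736 + 37114) = 1/(4703679899/126736) = 126736/4703679899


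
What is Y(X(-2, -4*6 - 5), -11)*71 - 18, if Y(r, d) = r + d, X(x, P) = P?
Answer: -2858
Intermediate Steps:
Y(r, d) = d + r
Y(X(-2, -4*6 - 5), -11)*71 - 18 = (-11 + (-4*6 - 5))*71 - 18 = (-11 + (-24 - 5))*71 - 18 = (-11 - 29)*71 - 18 = -40*71 - 18 = -2840 - 18 = -2858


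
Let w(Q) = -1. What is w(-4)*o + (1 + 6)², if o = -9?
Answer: 58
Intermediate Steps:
w(-4)*o + (1 + 6)² = -1*(-9) + (1 + 6)² = 9 + 7² = 9 + 49 = 58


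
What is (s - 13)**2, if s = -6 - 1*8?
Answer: 729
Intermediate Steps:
s = -14 (s = -6 - 8 = -14)
(s - 13)**2 = (-14 - 13)**2 = (-27)**2 = 729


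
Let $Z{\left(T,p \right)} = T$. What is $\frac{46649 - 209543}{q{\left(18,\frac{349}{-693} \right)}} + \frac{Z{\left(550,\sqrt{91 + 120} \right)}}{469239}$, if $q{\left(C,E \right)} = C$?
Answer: $- \frac{1415485329}{156413} \approx -9049.7$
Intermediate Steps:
$\frac{46649 - 209543}{q{\left(18,\frac{349}{-693} \right)}} + \frac{Z{\left(550,\sqrt{91 + 120} \right)}}{469239} = \frac{46649 - 209543}{18} + \frac{550}{469239} = \left(-162894\right) \frac{1}{18} + 550 \cdot \frac{1}{469239} = - \frac{27149}{3} + \frac{550}{469239} = - \frac{1415485329}{156413}$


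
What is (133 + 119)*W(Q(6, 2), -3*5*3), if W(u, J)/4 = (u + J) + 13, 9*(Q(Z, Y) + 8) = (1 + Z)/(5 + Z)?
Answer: -442736/11 ≈ -40249.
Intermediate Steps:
Q(Z, Y) = -8 + (1 + Z)/(9*(5 + Z)) (Q(Z, Y) = -8 + ((1 + Z)/(5 + Z))/9 = -8 + (1 + Z)/(9*(5 + Z)))
W(u, J) = 52 + 4*J + 4*u (W(u, J) = 4*((u + J) + 13) = 4*((J + u) + 13) = 4*(13 + J + u) = 52 + 4*J + 4*u)
(133 + 119)*W(Q(6, 2), -3*5*3) = (133 + 119)*(52 + 4*(-3*5*3) + 4*((-359 - 71*6)/(9*(5 + 6)))) = 252*(52 + 4*(-15*3) + 4*((1/9)*(-359 - 426)/11)) = 252*(52 + 4*(-45) + 4*((1/9)*(1/11)*(-785))) = 252*(52 - 180 + 4*(-785/99)) = 252*(52 - 180 - 3140/99) = 252*(-15812/99) = -442736/11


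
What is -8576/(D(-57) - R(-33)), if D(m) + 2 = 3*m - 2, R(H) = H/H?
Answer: 536/11 ≈ 48.727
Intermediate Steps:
R(H) = 1
D(m) = -4 + 3*m (D(m) = -2 + (3*m - 2) = -2 + (-2 + 3*m) = -4 + 3*m)
-8576/(D(-57) - R(-33)) = -8576/((-4 + 3*(-57)) - 1*1) = -8576/((-4 - 171) - 1) = -8576/(-175 - 1) = -8576/(-176) = -8576*(-1/176) = 536/11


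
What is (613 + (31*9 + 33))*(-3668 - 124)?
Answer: -3507600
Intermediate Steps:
(613 + (31*9 + 33))*(-3668 - 124) = (613 + (279 + 33))*(-3792) = (613 + 312)*(-3792) = 925*(-3792) = -3507600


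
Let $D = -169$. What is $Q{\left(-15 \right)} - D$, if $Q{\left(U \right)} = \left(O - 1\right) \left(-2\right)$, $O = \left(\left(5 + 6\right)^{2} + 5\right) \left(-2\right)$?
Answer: $675$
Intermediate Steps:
$O = -252$ ($O = \left(11^{2} + 5\right) \left(-2\right) = \left(121 + 5\right) \left(-2\right) = 126 \left(-2\right) = -252$)
$Q{\left(U \right)} = 506$ ($Q{\left(U \right)} = \left(-252 - 1\right) \left(-2\right) = \left(-253\right) \left(-2\right) = 506$)
$Q{\left(-15 \right)} - D = 506 - -169 = 506 + 169 = 675$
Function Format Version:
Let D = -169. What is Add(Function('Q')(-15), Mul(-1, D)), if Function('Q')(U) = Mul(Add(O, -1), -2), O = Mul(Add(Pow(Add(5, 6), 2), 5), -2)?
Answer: 675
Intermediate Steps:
O = -252 (O = Mul(Add(Pow(11, 2), 5), -2) = Mul(Add(121, 5), -2) = Mul(126, -2) = -252)
Function('Q')(U) = 506 (Function('Q')(U) = Mul(Add(-252, -1), -2) = Mul(-253, -2) = 506)
Add(Function('Q')(-15), Mul(-1, D)) = Add(506, Mul(-1, -169)) = Add(506, 169) = 675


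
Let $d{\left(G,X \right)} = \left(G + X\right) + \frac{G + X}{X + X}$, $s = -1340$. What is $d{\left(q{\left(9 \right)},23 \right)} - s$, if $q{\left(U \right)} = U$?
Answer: $\frac{31572}{23} \approx 1372.7$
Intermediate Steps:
$d{\left(G,X \right)} = G + X + \frac{G + X}{2 X}$ ($d{\left(G,X \right)} = \left(G + X\right) + \frac{G + X}{2 X} = G + X + \frac{G + X}{2 X}$)
$d{\left(q{\left(9 \right)},23 \right)} - s = \left(\frac{1}{2} + 9 + 23 + \frac{1}{2} \cdot 9 \cdot \frac{1}{23}\right) - -1340 = \left(\frac{1}{2} + 9 + 23 + \frac{1}{2} \cdot 9 \cdot \frac{1}{23}\right) + 1340 = \left(\frac{1}{2} + 9 + 23 + \frac{9}{46}\right) + 1340 = \frac{752}{23} + 1340 = \frac{31572}{23}$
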